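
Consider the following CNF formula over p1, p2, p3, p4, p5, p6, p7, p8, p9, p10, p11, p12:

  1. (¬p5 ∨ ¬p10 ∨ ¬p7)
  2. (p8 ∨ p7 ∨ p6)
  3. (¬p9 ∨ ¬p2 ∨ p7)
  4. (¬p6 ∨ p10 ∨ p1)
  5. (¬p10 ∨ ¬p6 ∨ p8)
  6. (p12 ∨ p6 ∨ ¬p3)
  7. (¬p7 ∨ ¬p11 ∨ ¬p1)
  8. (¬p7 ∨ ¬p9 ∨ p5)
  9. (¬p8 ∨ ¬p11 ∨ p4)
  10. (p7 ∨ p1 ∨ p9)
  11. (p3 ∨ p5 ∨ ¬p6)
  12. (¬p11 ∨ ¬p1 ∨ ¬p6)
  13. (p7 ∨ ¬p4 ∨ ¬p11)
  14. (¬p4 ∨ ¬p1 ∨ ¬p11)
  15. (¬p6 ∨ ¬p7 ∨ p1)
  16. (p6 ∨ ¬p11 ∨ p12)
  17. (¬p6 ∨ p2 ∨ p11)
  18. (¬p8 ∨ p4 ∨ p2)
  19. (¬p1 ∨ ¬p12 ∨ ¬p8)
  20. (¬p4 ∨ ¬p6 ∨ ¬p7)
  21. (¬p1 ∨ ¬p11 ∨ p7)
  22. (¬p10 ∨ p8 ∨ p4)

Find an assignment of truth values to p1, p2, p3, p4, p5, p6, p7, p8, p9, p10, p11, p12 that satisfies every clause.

Set p1 = True and propagate.
Try p2 = True.
The remaining clauses are satisfied by p3 = True, p4 = False, p5 = True, p6 = True, p7 = False, p8 = True, p9 = False, p10 = True, p11 = False, p12 = False.
Check each clause:
  1. (¬p7 ∨ ¬p5 ∨ ¬p10) — ¬p7 is true.
  2. (p6 ∨ p8 ∨ p7) — p8 is true.
  3. (p7 ∨ ¬p2 ∨ ¬p9) — ¬p9 is true.
  4. (¬p6 ∨ p1 ∨ p10) — p1 is true.
  5. (¬p6 ∨ ¬p10 ∨ p8) — p8 is true.
  6. (¬p3 ∨ p6 ∨ p12) — p6 is true.
  7. (¬p11 ∨ ¬p7 ∨ ¬p1) — ¬p7 is true.
  8. (p5 ∨ ¬p9 ∨ ¬p7) — ¬p7 is true.
  9. (¬p11 ∨ p4 ∨ ¬p8) — ¬p11 is true.
  10. (p1 ∨ p7 ∨ p9) — p1 is true.
  11. (p5 ∨ p3 ∨ ¬p6) — p3 is true.
  12. (¬p6 ∨ ¬p11 ∨ ¬p1) — ¬p11 is true.
  13. (¬p11 ∨ ¬p4 ∨ p7) — ¬p4 is true.
  14. (¬p1 ∨ ¬p11 ∨ ¬p4) — ¬p4 is true.
  15. (¬p7 ∨ p1 ∨ ¬p6) — ¬p7 is true.
  16. (¬p11 ∨ p12 ∨ p6) — ¬p11 is true.
  17. (p2 ∨ ¬p6 ∨ p11) — p2 is true.
  18. (p2 ∨ p4 ∨ ¬p8) — p2 is true.
  19. (¬p12 ∨ ¬p1 ∨ ¬p8) — ¬p12 is true.
  20. (¬p4 ∨ ¬p6 ∨ ¬p7) — ¬p7 is true.
  21. (p7 ∨ ¬p1 ∨ ¬p11) — ¬p11 is true.
  22. (p4 ∨ p8 ∨ ¬p10) — p8 is true.

p1=T  p2=T  p3=T  p4=F  p5=T  p6=T  p7=F  p8=T  p9=F  p10=T  p11=F  p12=F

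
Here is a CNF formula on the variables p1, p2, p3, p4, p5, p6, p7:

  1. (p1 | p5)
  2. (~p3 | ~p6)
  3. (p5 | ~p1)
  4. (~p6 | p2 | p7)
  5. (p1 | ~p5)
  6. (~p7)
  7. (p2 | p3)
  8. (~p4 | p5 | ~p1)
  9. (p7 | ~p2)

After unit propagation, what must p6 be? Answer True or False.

False

(~p7) stands alone — p7 = False.
In (p7 | ~p2), p7 is now false; ~p2 must hold, so p2 = False.
From (p2 | p7 | ~p6) and p2 = False, p7 = False: p6 = False.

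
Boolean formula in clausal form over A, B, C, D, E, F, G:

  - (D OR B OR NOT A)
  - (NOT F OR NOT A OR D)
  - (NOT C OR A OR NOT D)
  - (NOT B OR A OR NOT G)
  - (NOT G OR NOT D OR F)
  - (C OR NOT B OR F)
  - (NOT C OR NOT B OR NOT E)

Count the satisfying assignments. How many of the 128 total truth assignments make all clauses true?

Case analysis on A and B:
  A=T, B=T: 9 of the 32 assignments to (C,D,E,F,G) work.
  A=T, B=F: C, E free; 3 ways for (D,F,G) × 2^2 = 12.
  A=F, B=T: 6 of the 32 assignments to (C,D,E,F,G) work.
  A=F, B=F: E free; 11 ways for (C,D,F,G) × 2^1 = 22.
Total: 9 + 12 + 6 + 22 = 49.

49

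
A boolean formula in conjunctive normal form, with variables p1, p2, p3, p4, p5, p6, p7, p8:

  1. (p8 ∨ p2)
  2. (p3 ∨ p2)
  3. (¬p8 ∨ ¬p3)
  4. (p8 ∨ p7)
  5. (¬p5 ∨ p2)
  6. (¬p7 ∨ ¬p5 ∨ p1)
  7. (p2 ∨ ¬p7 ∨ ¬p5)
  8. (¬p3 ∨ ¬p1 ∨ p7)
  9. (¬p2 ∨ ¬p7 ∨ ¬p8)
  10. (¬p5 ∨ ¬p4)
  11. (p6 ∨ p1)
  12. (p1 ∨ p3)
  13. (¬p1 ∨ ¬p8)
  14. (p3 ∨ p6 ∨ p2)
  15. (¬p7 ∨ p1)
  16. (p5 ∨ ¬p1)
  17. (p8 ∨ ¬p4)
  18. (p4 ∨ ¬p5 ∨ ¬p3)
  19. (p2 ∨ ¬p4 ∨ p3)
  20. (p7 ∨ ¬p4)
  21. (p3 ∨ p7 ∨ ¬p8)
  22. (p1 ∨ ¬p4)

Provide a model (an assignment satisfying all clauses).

p1=1, p2=1, p3=0, p4=0, p5=1, p6=1, p7=1, p8=0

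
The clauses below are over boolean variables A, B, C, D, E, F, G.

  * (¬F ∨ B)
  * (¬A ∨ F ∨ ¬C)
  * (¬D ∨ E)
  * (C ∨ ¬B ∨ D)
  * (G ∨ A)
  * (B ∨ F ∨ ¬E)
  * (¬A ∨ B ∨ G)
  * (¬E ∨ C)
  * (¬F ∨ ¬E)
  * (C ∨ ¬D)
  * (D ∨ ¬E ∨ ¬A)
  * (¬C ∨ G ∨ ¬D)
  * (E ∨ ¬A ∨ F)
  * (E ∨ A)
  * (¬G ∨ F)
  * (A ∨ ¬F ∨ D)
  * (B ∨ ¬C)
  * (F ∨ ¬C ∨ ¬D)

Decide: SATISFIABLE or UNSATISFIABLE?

SATISFIABLE

Branch on A: take A = True.
Try B = True.
The remaining clauses are satisfied by C = True, D = False, E = False, F = True, G = True.
So A=True, B=True, C=True, D=False, E=False, F=True, G=True is a satisfying assignment.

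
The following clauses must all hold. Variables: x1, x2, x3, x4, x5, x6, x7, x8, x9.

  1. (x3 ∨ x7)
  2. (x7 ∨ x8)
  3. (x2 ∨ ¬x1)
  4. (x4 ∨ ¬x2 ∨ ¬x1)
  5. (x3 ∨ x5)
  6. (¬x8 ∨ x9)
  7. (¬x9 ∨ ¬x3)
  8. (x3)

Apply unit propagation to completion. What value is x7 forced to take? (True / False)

True

(x3) is a unit clause: x3 = True.
(¬x3 ∨ ¬x9): since x3 = True, the clause reduces to (¬x9). x9 = False.
In (¬x8 ∨ x9), x9 is now false; ¬x8 must hold, so x8 = False.
In (x8 ∨ x7), x8 is now false; x7 must hold, so x7 = True.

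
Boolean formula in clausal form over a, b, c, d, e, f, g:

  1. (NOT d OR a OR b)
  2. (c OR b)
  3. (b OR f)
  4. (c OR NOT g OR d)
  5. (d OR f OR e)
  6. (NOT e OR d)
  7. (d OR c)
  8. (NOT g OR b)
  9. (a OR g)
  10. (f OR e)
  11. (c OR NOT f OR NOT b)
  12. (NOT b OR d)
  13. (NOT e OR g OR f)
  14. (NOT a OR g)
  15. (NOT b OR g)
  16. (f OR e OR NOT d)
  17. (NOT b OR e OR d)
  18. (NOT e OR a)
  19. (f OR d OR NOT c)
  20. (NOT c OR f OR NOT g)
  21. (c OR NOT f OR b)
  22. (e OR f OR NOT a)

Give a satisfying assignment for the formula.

a = False, b = True, c = True, d = True, e = False, f = True, g = True

Try a = False.
  then g is forced to True.
  then b is forced to True.
  then d is forced to True.
  then e is forced to False.
  then f is forced to True.
  then c is forced to True.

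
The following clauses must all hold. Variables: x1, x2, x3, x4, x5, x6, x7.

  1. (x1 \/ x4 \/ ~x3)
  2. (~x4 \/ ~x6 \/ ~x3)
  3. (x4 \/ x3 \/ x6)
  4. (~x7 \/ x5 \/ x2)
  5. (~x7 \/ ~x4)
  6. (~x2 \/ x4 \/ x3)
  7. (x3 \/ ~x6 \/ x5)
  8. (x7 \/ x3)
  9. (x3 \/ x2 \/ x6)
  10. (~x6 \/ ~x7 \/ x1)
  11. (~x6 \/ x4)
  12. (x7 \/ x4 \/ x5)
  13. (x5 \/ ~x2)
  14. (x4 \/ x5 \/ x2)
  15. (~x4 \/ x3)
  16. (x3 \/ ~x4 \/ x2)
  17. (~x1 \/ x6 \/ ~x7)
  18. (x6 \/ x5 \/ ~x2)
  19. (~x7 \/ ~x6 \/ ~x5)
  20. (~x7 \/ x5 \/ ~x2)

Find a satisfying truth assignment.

Set x1 = True and propagate.
Try x2 = False.
The remaining clauses are satisfied by x3 = True, x4 = False, x5 = True, x6 = False, x7 = False.

x1=True  x2=False  x3=True  x4=False  x5=True  x6=False  x7=False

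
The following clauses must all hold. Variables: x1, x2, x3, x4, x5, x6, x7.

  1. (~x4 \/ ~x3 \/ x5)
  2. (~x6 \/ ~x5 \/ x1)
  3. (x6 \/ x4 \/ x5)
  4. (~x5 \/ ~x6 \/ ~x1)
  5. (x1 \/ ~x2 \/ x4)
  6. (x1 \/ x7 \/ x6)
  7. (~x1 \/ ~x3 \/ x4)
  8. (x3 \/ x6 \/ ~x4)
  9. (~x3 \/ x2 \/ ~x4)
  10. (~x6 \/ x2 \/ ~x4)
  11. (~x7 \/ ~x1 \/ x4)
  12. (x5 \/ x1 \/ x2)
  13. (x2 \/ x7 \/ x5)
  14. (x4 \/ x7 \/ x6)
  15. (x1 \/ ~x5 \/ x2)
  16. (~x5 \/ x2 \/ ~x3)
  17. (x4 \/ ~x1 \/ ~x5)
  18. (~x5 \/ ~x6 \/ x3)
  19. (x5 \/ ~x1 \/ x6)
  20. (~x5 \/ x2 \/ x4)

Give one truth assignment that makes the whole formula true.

Branch on x1: take x1 = True.
Try x2 = True.
Try x3 = True.
  then x4 is forced to True.
  then x5 is forced to True.
  then x6 is forced to False.
x7 is now unconstrained; take x7 = False.
Every clause has at least one true literal under this assignment.

x1 = 1, x2 = 1, x3 = 1, x4 = 1, x5 = 1, x6 = 0, x7 = 0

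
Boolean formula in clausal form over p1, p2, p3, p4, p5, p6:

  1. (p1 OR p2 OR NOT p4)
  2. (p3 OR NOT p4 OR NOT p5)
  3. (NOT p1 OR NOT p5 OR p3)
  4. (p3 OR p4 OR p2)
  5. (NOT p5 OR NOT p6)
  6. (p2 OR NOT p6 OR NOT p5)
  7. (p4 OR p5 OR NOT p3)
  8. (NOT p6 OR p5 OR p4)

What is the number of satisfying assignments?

22

Split on p5, then p4.
  p5=1, p4=1: remaining (p1,p2,p3,p6) ∈ {(0,1,1,0); (1,0,1,0); (1,1,1,0)} — 3.
  p5=1, p4=0: 5 of the 16 assignments to (p1,p2,p3,p6) work.
  p5=0, p4=1: p3, p6 free; 3 ways for (p1,p2) × 2^2 = 12.
  p5=0, p4=0: remaining (p1,p2,p3,p6) ∈ {(0,1,0,0); (1,1,0,0)} — 2.
Total: 3 + 5 + 12 + 2 = 22.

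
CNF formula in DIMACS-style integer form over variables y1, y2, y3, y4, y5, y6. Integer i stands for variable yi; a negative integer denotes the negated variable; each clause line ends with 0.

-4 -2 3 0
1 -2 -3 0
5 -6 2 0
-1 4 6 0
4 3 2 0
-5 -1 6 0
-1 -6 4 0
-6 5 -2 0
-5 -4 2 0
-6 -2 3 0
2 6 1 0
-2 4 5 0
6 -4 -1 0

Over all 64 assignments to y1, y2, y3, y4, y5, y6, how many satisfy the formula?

The models are:
  y1=0 y2=0 y3=1 y4=0 y5=1 y6=1
  y1=0 y2=1 y3=0 y4=0 y5=1 y6=0
  y1=1 y2=1 y3=1 y4=1 y5=1 y6=1
That's 3 in total.

3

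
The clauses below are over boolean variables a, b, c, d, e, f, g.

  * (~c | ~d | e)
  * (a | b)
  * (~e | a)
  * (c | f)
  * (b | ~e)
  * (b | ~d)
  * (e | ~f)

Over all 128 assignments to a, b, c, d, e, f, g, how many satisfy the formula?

18

Split on e, then b.
  e=T, b=T: d, g free; 3 ways for (a,c,f) × 2^2 = 12.
  e=T, b=F: a clause becomes empty — 0.
  e=F, b=T: remaining (a,c,d,f,g) ∈ {(F,T,F,F,F); (F,T,F,F,T); (T,T,F,F,F); (T,T,F,F,T)} — 4.
  e=F, b=F: remaining (a,c,d,f,g) ∈ {(T,T,F,F,F); (T,T,F,F,T)} — 2.
Total: 12 + 0 + 4 + 2 = 18.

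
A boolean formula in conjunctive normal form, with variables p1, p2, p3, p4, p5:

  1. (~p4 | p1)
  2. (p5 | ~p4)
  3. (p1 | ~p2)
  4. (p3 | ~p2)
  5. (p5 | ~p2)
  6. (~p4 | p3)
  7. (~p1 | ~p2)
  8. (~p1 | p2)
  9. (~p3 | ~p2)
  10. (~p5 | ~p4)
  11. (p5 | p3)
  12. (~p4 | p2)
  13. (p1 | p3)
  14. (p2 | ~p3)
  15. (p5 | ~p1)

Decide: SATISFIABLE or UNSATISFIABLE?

p2 = True:
  propagation gives p1=True; an empty clause results — contradiction.
p2 = False:
  propagation gives p1=False, p4=False, p3=True; an empty clause results — contradiction.
Every branch closes, so no satisfying assignment exists.

UNSATISFIABLE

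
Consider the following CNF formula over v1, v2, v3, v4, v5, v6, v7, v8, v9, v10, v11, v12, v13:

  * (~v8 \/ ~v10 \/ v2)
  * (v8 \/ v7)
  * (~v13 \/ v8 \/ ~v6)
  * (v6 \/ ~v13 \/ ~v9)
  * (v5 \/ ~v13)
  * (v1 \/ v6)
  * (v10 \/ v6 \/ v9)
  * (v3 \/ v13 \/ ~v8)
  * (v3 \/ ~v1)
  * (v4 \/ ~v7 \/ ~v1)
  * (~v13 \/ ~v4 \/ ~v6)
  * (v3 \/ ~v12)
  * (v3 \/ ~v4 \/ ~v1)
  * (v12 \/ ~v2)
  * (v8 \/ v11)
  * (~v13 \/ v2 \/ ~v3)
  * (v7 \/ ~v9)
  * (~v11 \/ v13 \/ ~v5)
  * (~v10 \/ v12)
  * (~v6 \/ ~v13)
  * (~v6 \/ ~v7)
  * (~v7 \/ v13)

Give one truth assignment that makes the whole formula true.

v1=F, v2=T, v3=T, v4=F, v5=F, v6=T, v7=F, v8=T, v9=F, v10=F, v11=F, v12=T, v13=F

Try v1 = False.
  then v6 is forced to True.
  then v13 is forced to False.
  then v7 is forced to False.
  then v8 is forced to True.
  then v3 is forced to True.
  then v9 is forced to False.
Set v2 = True and propagate.
  then v12 is forced to True.
Set v5 = False and propagate.
v4, v10, v11 are now unconstrained; take v4 = False, v10 = False, v11 = False.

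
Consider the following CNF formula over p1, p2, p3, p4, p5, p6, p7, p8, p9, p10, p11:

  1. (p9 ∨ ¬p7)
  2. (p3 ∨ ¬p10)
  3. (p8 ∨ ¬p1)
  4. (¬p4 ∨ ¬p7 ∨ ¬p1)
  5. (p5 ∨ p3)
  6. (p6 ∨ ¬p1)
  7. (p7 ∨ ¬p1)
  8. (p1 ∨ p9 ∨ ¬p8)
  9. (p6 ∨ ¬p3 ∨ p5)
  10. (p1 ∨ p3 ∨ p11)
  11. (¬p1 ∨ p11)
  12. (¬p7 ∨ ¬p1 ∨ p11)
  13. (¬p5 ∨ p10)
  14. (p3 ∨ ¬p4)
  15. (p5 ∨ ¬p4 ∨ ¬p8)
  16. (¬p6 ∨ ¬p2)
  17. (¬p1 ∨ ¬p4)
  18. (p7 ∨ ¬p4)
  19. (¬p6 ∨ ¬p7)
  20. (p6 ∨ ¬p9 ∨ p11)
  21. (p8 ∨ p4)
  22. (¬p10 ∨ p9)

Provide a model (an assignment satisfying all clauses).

p1 = F, p2 = F, p3 = T, p4 = F, p5 = T, p6 = T, p7 = F, p8 = T, p9 = T, p10 = T, p11 = T

Check each clause:
  1. (p9 ∨ ¬p7) — p9 is true.
  2. (¬p10 ∨ p3) — p3 is true.
  3. (¬p1 ∨ p8) — p8 is true.
  4. (¬p7 ∨ ¬p4 ∨ ¬p1) — ¬p7 is true.
  5. (p5 ∨ p3) — p3 is true.
  6. (¬p1 ∨ p6) — p6 is true.
  7. (¬p1 ∨ p7) — ¬p1 is true.
  8. (¬p8 ∨ p1 ∨ p9) — p9 is true.
  9. (p5 ∨ p6 ∨ ¬p3) — p5 is true.
  10. (p3 ∨ p11 ∨ p1) — p11 is true.
  11. (¬p1 ∨ p11) — p11 is true.
  12. (¬p1 ∨ p11 ∨ ¬p7) — ¬p7 is true.
  13. (¬p5 ∨ p10) — p10 is true.
  14. (p3 ∨ ¬p4) — p3 is true.
  15. (¬p8 ∨ ¬p4 ∨ p5) — ¬p4 is true.
  16. (¬p6 ∨ ¬p2) — ¬p2 is true.
  17. (¬p1 ∨ ¬p4) — ¬p4 is true.
  18. (p7 ∨ ¬p4) — ¬p4 is true.
  19. (¬p7 ∨ ¬p6) — ¬p7 is true.
  20. (p6 ∨ p11 ∨ ¬p9) — p11 is true.
  21. (p8 ∨ p4) — p8 is true.
  22. (p9 ∨ ¬p10) — p9 is true.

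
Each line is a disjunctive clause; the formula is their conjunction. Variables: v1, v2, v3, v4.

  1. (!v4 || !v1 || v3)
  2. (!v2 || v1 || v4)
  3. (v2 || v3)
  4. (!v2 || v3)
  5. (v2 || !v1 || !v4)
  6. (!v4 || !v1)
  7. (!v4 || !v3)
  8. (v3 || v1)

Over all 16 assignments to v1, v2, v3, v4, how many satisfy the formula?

Satisfying assignments:
  v1=F v2=F v3=T v4=F
  v1=T v2=F v3=T v4=F
  v1=T v2=T v3=T v4=F
That's 3 in total.

3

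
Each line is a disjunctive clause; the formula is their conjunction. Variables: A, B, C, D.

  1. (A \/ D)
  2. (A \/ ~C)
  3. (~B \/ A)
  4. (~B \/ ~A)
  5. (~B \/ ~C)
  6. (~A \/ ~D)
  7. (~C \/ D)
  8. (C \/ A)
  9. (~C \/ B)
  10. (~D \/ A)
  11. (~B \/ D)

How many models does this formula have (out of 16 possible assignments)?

1

The models are:
  A=1 B=0 C=0 D=0
Count: 1.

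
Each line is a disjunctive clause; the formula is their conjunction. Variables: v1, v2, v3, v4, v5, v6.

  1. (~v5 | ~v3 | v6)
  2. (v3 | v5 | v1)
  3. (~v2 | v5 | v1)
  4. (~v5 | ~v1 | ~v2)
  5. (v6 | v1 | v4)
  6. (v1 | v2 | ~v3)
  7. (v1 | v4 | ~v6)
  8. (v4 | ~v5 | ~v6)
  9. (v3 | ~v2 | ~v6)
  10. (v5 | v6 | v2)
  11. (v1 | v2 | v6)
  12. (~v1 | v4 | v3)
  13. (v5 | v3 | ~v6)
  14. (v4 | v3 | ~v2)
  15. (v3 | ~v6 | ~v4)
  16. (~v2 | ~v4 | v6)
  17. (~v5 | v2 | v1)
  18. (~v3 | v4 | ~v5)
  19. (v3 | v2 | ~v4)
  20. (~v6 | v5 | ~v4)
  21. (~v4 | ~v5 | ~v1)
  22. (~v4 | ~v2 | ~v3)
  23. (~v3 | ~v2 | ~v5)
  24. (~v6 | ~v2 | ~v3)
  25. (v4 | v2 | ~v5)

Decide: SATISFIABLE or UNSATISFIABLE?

SATISFIABLE

Try v1 = True.
For the remaining variables, v2 = True, v3 = True, v4 = False, v5 = False, v6 = False works.
So v1=T  v2=T  v3=T  v4=F  v5=F  v6=F is a satisfying assignment.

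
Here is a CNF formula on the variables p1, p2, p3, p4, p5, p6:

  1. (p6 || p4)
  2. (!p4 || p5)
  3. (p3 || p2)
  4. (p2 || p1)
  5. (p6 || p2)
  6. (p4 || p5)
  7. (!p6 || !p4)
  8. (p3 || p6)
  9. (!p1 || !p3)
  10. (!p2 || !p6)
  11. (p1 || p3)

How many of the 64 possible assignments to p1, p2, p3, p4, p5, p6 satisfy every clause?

1

Satisfying assignments:
  p1=F p2=T p3=T p4=T p5=T p6=F
Count: 1.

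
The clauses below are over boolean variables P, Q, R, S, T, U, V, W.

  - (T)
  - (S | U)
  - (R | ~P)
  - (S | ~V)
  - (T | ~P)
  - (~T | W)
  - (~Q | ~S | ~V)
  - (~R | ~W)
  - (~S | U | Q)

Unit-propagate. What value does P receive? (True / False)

False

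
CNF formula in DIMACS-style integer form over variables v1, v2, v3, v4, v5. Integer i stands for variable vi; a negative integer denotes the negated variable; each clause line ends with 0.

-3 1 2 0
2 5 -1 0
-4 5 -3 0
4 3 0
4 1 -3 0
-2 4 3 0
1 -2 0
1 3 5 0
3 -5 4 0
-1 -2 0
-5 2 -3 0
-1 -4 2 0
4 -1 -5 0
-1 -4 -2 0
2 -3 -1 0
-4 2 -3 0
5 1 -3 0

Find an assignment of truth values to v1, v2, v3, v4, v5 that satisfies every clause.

v1=False, v2=False, v3=False, v4=True, v5=True

Branch on v1: take v1 = False.
  then v2 is forced to False.
  then v3 is forced to False.
  then v4 is forced to True.
  then v5 is forced to True.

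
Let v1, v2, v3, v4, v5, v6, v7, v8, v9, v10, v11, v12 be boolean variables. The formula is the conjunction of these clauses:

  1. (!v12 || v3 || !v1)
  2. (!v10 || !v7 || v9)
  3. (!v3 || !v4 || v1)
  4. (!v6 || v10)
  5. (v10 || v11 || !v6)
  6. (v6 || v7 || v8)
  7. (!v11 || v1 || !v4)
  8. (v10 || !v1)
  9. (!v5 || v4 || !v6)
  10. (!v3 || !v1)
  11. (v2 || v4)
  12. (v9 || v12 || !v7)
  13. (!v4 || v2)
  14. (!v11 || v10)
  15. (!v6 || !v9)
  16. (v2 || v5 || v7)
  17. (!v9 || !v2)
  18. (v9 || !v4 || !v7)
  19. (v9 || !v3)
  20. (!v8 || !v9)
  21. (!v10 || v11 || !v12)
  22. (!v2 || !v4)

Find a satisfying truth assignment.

Set v1 = True and propagate.
  then v10 is forced to True.
  then v3 is forced to False.
  then v12 is forced to False.
Branch on v2: take v2 = True.
  then v9 is forced to False.
  then v7 is forced to False.
  then v4 is forced to False.
The remaining clauses are satisfied by v5 = False, v6 = False, v8 = True, v11 = True.
Every clause has at least one true literal under this assignment.

v1 = True, v2 = True, v3 = False, v4 = False, v5 = False, v6 = False, v7 = False, v8 = True, v9 = False, v10 = True, v11 = True, v12 = False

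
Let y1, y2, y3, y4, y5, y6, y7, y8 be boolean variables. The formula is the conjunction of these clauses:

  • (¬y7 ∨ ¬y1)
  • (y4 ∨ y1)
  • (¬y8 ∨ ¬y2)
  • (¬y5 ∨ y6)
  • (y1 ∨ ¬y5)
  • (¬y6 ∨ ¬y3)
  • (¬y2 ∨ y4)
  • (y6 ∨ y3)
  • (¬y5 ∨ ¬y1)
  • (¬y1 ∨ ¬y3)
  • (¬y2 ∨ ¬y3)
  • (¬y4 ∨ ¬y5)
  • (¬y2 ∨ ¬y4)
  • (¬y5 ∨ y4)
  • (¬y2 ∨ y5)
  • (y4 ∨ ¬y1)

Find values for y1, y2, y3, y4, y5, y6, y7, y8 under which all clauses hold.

y1=False, y2=False, y3=True, y4=True, y5=False, y6=False, y7=True, y8=False

y2 occurs only negated in the remaining clauses — set y2 = False.
Pure literal: y8 appears only negated; assign y8 = False.
Try y1 = False.
  then y4 is forced to True.
  then y5 is forced to False.
The remaining clauses are satisfied by y3 = True, y6 = False, y7 = True.
Every clause has at least one true literal under this assignment.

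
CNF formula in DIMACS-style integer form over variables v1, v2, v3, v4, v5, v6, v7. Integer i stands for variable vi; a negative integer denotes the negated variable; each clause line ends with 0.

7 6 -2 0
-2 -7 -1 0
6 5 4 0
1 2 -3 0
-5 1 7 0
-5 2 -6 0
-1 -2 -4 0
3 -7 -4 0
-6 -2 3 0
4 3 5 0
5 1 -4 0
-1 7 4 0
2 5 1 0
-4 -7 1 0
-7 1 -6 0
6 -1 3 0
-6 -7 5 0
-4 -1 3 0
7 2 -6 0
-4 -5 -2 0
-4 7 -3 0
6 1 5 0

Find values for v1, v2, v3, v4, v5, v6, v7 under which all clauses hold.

v1=False, v2=False, v3=False, v4=False, v5=True, v6=False, v7=True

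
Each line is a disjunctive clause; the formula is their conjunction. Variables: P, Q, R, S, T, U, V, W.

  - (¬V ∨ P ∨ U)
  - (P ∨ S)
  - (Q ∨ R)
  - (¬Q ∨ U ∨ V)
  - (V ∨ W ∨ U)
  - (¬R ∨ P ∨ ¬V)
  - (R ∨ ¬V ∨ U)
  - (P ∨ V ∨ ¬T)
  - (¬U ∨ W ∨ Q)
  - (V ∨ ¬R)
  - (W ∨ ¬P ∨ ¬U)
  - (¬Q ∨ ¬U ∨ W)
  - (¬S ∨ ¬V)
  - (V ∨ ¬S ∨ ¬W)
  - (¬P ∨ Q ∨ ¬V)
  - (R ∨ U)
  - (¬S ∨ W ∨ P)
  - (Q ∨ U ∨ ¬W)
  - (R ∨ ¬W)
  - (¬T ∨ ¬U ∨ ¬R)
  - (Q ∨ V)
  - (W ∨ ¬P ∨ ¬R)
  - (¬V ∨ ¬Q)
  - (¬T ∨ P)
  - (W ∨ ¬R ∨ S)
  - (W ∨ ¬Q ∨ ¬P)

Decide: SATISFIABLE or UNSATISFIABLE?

V = True:
  propagation gives S=False, P=True, Q=True; an empty clause results — contradiction.
V = False:
  propagation gives R=False, Q=True, U=True, W=True; an empty clause results — contradiction.
Every branch closes, so no satisfying assignment exists.

UNSATISFIABLE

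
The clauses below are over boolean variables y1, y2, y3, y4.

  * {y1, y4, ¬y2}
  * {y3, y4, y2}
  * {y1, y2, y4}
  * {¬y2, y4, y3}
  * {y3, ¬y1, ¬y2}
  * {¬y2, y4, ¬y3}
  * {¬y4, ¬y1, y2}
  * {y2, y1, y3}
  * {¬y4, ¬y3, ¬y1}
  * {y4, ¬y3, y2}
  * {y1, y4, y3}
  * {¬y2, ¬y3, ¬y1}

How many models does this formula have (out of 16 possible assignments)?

3

Satisfying assignments:
  y1=F y2=F y3=T y4=T
  y1=F y2=T y3=F y4=T
  y1=F y2=T y3=T y4=T
That's 3 in total.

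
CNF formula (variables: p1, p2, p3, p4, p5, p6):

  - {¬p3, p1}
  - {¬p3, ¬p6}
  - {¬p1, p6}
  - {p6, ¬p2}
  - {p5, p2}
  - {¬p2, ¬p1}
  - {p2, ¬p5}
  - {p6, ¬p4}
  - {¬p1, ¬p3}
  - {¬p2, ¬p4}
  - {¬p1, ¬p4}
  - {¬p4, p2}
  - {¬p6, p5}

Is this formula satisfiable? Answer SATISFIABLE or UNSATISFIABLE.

SATISFIABLE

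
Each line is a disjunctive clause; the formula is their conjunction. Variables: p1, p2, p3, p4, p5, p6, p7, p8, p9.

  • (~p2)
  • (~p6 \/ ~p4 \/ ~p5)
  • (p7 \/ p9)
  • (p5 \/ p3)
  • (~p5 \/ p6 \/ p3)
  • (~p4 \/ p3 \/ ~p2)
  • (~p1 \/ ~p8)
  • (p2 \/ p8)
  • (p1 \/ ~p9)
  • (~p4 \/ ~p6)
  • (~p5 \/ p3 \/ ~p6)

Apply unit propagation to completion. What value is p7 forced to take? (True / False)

Unit clause (~p2) sets p2 = False.
From (p8 \/ p2) and p2 = False: p8 = True.
In (~p8 \/ ~p1), ~p8 is now false; ~p1 must hold, so p1 = False.
(~p9 \/ p1) with p1 = False leaves only ~p9, so p9 = False.
(p7 \/ p9): since p9 = False, the clause reduces to (p7). p7 = True.

True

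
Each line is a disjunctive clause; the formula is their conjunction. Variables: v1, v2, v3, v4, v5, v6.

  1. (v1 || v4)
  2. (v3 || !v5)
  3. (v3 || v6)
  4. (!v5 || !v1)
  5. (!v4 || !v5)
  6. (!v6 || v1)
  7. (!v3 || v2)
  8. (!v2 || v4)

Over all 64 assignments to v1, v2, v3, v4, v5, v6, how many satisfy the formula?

The models are:
  v1=F v2=T v3=T v4=T v5=F v6=F
  v1=T v2=F v3=F v4=F v5=F v6=T
  v1=T v2=F v3=F v4=T v5=F v6=T
  v1=T v2=T v3=F v4=T v5=F v6=T
  v1=T v2=T v3=T v4=T v5=F v6=F
  v1=T v2=T v3=T v4=T v5=F v6=T
Count: 6.

6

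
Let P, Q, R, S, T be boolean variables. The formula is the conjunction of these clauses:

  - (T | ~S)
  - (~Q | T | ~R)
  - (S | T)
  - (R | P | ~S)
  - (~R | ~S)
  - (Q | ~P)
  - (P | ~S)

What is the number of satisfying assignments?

7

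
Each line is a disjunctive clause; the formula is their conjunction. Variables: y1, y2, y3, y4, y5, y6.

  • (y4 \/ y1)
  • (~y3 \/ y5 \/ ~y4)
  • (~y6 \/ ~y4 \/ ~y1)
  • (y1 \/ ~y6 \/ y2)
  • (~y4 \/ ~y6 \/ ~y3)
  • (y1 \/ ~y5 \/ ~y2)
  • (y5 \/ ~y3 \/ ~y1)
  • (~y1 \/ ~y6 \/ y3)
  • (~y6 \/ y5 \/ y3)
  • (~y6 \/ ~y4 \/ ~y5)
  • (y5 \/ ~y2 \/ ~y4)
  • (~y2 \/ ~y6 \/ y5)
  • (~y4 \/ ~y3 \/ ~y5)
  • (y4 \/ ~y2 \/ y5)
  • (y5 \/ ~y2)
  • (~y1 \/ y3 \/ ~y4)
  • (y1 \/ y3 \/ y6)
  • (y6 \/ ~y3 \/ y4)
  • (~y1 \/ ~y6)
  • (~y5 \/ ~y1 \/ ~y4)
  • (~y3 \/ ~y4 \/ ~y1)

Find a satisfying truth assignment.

y1 = T, y2 = F, y3 = F, y4 = F, y5 = T, y6 = F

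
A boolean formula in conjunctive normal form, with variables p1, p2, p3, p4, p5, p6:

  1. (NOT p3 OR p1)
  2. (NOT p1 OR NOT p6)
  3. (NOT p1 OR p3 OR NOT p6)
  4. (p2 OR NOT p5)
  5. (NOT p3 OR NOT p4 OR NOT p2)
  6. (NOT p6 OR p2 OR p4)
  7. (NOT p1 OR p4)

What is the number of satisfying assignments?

15

Split on p1, then p2.
  p1=1, p2=1: remaining (p3,p4,p5,p6) ∈ {(0,1,0,0); (0,1,1,0)} — 2.
  p1=1, p2=0: remaining (p3,p4,p5,p6) ∈ {(0,1,0,0); (1,1,0,0)} — 2.
  p1=0, p2=1: forces p3=0; p4, p5, p6 free → 2^3 = 8.
  p1=0, p2=0: remaining (p3,p4,p5,p6) ∈ {(0,0,0,0); (0,1,0,0); (0,1,0,1)} — 3.
Total: 2 + 2 + 8 + 3 = 15.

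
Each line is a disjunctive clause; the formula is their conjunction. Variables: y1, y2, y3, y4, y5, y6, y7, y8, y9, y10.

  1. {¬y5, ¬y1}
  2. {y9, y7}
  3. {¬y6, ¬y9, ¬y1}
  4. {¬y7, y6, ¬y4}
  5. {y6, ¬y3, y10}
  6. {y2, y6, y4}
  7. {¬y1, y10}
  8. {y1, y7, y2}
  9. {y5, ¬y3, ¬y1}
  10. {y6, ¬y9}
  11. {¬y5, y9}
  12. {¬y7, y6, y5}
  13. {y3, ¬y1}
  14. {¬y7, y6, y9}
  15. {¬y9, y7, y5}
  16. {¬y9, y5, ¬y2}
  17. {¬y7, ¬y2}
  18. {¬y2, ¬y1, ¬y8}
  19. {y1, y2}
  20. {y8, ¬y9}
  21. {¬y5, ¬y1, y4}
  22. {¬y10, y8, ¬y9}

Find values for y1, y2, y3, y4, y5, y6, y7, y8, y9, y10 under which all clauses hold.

y1=0, y2=1, y3=0, y4=1, y5=1, y6=1, y7=0, y8=1, y9=1, y10=1

Branch on y1: take y1 = False.
  then y2 is forced to True.
  then y7 is forced to False.
  then y9 is forced to True.
  then y6 is forced to True.
  then y5 is forced to True.
  then y8 is forced to True.
y3, y4, y10 are now unconstrained; take y3 = False, y4 = True, y10 = True.
Every clause has at least one true literal under this assignment.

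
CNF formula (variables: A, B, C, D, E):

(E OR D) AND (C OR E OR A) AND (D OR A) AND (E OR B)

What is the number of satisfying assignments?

15

Case analysis on E and A:
  E=T, A=T: B, C, D free → 2^3 = 8.
  E=T, A=F: remaining (B,C,D) ∈ {(F,F,T); (F,T,T); (T,F,T); (T,T,T)} — 4.
  E=F, A=T: remaining (B,C,D) ∈ {(T,F,T); (T,T,T)} — 2.
  E=F, A=F: remaining (B,C,D) ∈ {(T,T,T)} — 1.
Total: 8 + 4 + 2 + 1 = 15.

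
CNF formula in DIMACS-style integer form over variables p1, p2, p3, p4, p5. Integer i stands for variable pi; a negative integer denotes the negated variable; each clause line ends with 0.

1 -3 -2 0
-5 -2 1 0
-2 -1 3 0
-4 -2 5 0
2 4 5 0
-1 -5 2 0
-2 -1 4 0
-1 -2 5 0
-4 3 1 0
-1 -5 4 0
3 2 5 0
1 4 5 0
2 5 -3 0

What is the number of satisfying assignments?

4

The models are:
  p1=F p2=F p3=F p4=F p5=T
  p1=F p2=F p3=T p4=F p5=T
  p1=F p2=F p3=T p4=T p5=T
  p1=T p2=T p3=T p4=T p5=T
That's 4 in total.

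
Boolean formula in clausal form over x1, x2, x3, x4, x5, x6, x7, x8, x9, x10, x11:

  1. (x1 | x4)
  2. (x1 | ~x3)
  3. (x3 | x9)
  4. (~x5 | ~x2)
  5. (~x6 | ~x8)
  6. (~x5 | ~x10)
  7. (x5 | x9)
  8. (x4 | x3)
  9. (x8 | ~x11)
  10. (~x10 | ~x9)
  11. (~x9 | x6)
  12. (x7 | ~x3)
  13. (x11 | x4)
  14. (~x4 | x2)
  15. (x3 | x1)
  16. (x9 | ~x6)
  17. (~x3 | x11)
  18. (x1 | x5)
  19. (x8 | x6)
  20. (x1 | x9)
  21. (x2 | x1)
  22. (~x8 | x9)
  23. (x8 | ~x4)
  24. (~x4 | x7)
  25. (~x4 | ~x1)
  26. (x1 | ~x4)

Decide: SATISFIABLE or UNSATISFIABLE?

UNSATISFIABLE

x1 = True:
  propagation gives x4=False, x3=True, x7=True, x11=True; an empty clause results — contradiction.
x1 = False:
  propagation gives x4=True; an empty clause results — contradiction.
Every branch closes, so no satisfying assignment exists.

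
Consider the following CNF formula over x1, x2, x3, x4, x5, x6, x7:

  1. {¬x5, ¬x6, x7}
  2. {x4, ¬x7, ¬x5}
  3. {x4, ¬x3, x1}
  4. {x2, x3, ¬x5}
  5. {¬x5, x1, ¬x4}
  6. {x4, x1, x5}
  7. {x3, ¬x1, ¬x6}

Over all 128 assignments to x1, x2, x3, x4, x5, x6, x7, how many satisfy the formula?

Case analysis on x5 and x1:
  x5=T, x1=T: 11 of the 32 assignments to (x2,x3,x4,x6,x7) work.
  x5=T, x1=F: remaining (x2,x3,x4,x6,x7) ∈ {(T,F,F,F,F)} — 1.
  x5=F, x1=T: x2, x4, x7 free; 3 ways for (x3,x6) × 2^3 = 24.
  x5=F, x1=F: forces x4=T; x2, x3, x6, x7 free → 2^4 = 16.
Total: 11 + 1 + 24 + 16 = 52.

52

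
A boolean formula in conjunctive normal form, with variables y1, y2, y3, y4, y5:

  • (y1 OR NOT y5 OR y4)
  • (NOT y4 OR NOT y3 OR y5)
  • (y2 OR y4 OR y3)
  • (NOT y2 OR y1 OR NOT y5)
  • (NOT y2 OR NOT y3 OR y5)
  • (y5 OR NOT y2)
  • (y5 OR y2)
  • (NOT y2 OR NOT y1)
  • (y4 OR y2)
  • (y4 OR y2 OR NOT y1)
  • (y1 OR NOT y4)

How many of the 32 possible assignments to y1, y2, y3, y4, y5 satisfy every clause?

Satisfying assignments:
  y1=1 y2=0 y3=0 y4=1 y5=1
  y1=1 y2=0 y3=1 y4=1 y5=1
Count: 2.

2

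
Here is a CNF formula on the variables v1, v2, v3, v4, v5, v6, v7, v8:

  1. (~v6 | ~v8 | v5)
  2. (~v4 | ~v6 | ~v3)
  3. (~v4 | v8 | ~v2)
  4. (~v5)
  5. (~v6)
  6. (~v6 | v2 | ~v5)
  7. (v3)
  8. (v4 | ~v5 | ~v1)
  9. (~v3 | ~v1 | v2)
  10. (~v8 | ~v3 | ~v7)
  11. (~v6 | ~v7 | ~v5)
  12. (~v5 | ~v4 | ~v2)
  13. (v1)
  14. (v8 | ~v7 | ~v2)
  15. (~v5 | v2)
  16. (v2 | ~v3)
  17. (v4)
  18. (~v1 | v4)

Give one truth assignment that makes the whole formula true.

v1 = T, v2 = T, v3 = T, v4 = T, v5 = F, v6 = F, v7 = F, v8 = T

The clause (~v5) is unit: v5 must be False.
Unit propagation: (~v6) forces v6 = False.
The clause (v3) is unit: v3 must be True.
Unit propagation: (v1) forces v1 = True.
(v2) is a unit clause, so v2 = True.
The clause (v4) is unit: v4 must be True.
(v8) is a unit clause, so v8 = True.
Unit propagation: (~v7) forces v7 = False.
Every clause has at least one true literal under this assignment.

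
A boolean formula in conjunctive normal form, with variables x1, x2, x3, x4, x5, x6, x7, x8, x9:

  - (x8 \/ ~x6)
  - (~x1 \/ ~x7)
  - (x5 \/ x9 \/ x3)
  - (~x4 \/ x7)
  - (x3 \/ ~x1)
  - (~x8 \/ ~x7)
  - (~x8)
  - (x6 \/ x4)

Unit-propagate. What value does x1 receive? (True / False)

False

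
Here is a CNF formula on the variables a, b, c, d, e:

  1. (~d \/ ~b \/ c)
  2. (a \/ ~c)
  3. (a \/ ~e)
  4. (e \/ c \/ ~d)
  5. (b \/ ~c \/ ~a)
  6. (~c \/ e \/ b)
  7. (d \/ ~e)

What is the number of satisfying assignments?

Case analysis on c and e:
  c=1, e=1: remaining (a,b,d) ∈ {(1,1,1)} — 1.
  c=1, e=0: remaining (a,b,d) ∈ {(1,1,0); (1,1,1)} — 2.
  c=0, e=1: remaining (a,b,d) ∈ {(1,0,1)} — 1.
  c=0, e=0: remaining (a,b,d) ∈ {(0,0,0); (0,1,0); (1,0,0); (1,1,0)} — 4.
Total: 1 + 2 + 1 + 4 = 8.

8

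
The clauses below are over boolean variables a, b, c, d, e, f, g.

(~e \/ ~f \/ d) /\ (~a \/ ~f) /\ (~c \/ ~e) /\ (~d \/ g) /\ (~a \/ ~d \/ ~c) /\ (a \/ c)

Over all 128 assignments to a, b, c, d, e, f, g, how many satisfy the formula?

Split on a, then c.
  a=T, c=T: remaining (b,d,e,f,g) ∈ {(F,F,F,F,F); (F,F,F,F,T); (T,F,F,F,F); (T,F,F,F,T)} — 4.
  a=T, c=F: b, e free; 3 ways for (d,f,g) × 2^2 = 12.
  a=F, c=T: b, f free; 3 ways for (d,e,g) × 2^2 = 12.
  a=F, c=F: a clause becomes empty — 0.
Total: 4 + 12 + 12 + 0 = 28.

28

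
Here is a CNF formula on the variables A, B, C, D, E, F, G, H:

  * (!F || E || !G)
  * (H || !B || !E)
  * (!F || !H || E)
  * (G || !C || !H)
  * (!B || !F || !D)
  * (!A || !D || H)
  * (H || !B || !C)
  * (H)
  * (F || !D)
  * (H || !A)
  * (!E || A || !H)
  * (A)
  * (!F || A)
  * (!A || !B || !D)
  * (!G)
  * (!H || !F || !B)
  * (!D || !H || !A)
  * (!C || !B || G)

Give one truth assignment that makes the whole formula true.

A=T, B=F, C=F, D=F, E=F, F=F, G=F, H=T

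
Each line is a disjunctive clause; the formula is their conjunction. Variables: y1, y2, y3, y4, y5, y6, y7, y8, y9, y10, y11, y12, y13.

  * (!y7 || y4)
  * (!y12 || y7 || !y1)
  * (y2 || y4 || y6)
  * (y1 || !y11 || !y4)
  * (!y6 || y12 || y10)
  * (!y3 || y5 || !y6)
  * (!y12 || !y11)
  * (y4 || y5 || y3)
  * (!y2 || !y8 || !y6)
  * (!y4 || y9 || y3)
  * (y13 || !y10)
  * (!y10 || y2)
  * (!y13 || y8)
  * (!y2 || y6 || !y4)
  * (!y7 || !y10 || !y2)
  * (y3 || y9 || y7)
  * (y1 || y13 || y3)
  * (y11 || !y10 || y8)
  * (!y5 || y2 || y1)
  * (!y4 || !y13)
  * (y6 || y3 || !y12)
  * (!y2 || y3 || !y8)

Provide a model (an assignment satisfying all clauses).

y1 = True, y2 = True, y3 = True, y4 = False, y5 = True, y6 = False, y7 = False, y8 = False, y9 = True, y10 = False, y11 = False, y12 = False, y13 = False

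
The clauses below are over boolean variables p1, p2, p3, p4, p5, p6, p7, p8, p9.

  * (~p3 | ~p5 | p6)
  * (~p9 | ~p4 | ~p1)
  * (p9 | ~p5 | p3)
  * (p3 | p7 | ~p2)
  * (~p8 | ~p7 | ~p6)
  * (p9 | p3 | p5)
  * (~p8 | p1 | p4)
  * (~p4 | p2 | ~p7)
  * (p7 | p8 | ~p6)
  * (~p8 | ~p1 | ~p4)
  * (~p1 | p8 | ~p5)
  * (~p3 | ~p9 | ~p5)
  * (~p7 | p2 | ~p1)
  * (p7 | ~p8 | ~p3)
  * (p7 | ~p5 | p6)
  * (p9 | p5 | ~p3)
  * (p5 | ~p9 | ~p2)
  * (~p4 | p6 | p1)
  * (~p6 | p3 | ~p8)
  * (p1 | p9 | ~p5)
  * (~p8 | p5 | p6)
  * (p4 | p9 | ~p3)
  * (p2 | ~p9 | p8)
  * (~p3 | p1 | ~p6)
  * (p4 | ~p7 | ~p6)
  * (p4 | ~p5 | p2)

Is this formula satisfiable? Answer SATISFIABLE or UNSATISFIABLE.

SATISFIABLE

Try p1 = True.
Branch on p2: take p2 = True.
Try p3 = False.
  then p7 is forced to True.
The remaining clauses are satisfied by p4 = False, p5 = True, p6 = False, p8 = True, p9 = True.
So p1 = 1, p2 = 1, p3 = 0, p4 = 0, p5 = 1, p6 = 0, p7 = 1, p8 = 1, p9 = 1 is a satisfying assignment.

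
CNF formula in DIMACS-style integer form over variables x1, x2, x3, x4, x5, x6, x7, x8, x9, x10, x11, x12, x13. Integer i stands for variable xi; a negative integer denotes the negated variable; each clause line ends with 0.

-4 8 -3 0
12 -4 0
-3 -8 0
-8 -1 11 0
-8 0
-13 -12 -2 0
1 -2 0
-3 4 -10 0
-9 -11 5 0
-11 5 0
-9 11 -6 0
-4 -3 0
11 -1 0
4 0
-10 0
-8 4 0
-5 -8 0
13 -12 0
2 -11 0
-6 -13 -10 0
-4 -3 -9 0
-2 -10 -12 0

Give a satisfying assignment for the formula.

x1=0  x2=0  x3=0  x4=1  x5=0  x6=0  x7=0  x8=0  x9=0  x10=0  x11=0  x12=1  x13=1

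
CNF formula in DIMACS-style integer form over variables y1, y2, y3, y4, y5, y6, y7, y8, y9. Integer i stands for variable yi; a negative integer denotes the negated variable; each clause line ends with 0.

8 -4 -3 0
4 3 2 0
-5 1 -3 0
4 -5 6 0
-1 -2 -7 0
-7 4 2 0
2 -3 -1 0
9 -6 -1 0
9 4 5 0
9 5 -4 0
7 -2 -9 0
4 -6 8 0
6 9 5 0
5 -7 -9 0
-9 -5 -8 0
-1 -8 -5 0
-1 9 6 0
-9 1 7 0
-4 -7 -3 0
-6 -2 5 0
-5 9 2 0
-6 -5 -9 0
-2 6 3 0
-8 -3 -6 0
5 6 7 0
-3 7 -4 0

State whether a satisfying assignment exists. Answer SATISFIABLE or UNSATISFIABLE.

Set y1 = False and propagate.
Try y2 = True.
Branch on y3: take y3 = False.
  then y6 is forced to True.
  then y5 is forced to True.
  then y9 is forced to False.
For the remaining variables, y4 = True, y7 = True, y8 = True works.
Every clause has at least one true literal under this assignment.
So y1=F, y2=T, y3=F, y4=T, y5=T, y6=T, y7=T, y8=T, y9=F is a satisfying assignment.

SATISFIABLE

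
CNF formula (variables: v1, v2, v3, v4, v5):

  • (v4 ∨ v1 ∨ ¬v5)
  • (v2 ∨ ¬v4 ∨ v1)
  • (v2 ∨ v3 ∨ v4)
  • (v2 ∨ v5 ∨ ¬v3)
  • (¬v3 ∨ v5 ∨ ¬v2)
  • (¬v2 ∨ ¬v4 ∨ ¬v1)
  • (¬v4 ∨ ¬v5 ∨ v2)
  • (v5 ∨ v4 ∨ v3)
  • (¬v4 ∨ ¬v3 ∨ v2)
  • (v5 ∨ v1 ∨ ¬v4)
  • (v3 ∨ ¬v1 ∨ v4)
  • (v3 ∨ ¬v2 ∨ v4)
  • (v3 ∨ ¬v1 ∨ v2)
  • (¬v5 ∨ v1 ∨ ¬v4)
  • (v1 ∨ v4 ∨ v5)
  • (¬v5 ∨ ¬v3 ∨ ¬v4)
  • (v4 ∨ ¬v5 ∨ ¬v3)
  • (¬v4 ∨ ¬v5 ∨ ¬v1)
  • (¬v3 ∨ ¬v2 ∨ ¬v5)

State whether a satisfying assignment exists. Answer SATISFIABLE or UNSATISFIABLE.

UNSATISFIABLE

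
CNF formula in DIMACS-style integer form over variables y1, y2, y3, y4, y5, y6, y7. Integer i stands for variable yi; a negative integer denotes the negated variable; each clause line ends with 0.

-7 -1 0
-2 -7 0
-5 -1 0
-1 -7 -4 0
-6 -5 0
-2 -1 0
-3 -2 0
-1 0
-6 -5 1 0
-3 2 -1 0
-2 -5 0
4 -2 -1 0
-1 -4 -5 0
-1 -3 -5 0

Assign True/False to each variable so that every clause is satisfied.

y1=False, y2=False, y3=True, y4=False, y5=False, y6=True, y7=False

The clause (¬y1) is unit: y1 must be False.
y2 occurs only negated in the remaining clauses — set y2 = False.
y5 occurs only negated in the remaining clauses — set y5 = False.
y3, y4, y6, y7 are now unconstrained; take y3 = True, y4 = False, y6 = True, y7 = False.
Every clause has at least one true literal under this assignment.
Check each clause:
  1. {¬y1, ¬y7} — ¬y7 is true.
  2. {¬y2, ¬y7} — ¬y7 is true.
  3. {¬y1, ¬y5} — ¬y5 is true.
  4. {¬y7, ¬y1, ¬y4} — ¬y7 is true.
  5. {¬y6, ¬y5} — ¬y5 is true.
  6. {¬y1, ¬y2} — ¬y1 is true.
  7. {¬y2, ¬y3} — ¬y2 is true.
  8. {¬y1} — ¬y1 is true.
  9. {¬y6, ¬y5, y1} — ¬y5 is true.
  10. {¬y3, ¬y1, y2} — ¬y1 is true.
  11. {¬y2, ¬y5} — ¬y5 is true.
  12. {¬y2, ¬y1, y4} — ¬y1 is true.
  13. {¬y5, ¬y4, ¬y1} — ¬y5 is true.
  14. {¬y1, ¬y3, ¬y5} — ¬y5 is true.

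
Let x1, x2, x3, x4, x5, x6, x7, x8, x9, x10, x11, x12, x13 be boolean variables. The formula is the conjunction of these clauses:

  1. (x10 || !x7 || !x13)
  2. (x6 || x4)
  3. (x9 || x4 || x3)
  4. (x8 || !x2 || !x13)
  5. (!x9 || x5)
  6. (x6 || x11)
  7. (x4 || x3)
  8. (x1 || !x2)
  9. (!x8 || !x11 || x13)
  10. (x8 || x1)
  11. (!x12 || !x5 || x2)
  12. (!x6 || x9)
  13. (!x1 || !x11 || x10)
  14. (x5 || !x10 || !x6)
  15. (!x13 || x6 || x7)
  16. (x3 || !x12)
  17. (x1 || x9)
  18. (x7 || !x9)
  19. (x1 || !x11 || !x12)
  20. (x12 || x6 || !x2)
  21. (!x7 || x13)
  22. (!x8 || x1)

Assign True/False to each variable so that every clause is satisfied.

x1 = True  x2 = True  x3 = True  x4 = False  x5 = True  x6 = True  x7 = True  x8 = True  x9 = True  x10 = True  x11 = True  x12 = True  x13 = True

Check each clause:
  1. (!x7 || x10 || !x13) — x10 is true.
  2. (x6 || x4) — x6 is true.
  3. (x4 || x9 || x3) — x9 is true.
  4. (!x2 || !x13 || x8) — x8 is true.
  5. (x5 || !x9) — x5 is true.
  6. (x6 || x11) — x11 is true.
  7. (x3 || x4) — x3 is true.
  8. (x1 || !x2) — x1 is true.
  9. (x13 || !x11 || !x8) — x13 is true.
  10. (x8 || x1) — x8 is true.
  11. (!x12 || x2 || !x5) — x2 is true.
  12. (x9 || !x6) — x9 is true.
  13. (!x11 || !x1 || x10) — x10 is true.
  14. (!x6 || x5 || !x10) — x5 is true.
  15. (x6 || x7 || !x13) — x6 is true.
  16. (!x12 || x3) — x3 is true.
  17. (x1 || x9) — x9 is true.
  18. (x7 || !x9) — x7 is true.
  19. (!x12 || x1 || !x11) — x1 is true.
  20. (!x2 || x12 || x6) — x12 is true.
  21. (x13 || !x7) — x13 is true.
  22. (!x8 || x1) — x1 is true.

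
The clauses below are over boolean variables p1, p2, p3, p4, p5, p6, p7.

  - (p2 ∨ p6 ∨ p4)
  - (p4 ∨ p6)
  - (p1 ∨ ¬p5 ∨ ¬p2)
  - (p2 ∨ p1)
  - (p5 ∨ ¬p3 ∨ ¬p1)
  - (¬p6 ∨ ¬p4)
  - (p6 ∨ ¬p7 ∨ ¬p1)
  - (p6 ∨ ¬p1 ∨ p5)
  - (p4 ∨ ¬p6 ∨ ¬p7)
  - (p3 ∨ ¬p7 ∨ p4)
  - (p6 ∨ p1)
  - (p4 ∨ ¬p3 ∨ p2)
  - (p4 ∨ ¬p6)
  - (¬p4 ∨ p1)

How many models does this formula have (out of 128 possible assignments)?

Satisfying assignments:
  p1=T p2=F p3=F p4=T p5=T p6=F p7=F
  p1=T p2=F p3=T p4=T p5=T p6=F p7=F
  p1=T p2=T p3=F p4=T p5=T p6=F p7=F
  p1=T p2=T p3=T p4=T p5=T p6=F p7=F
That's 4 in total.

4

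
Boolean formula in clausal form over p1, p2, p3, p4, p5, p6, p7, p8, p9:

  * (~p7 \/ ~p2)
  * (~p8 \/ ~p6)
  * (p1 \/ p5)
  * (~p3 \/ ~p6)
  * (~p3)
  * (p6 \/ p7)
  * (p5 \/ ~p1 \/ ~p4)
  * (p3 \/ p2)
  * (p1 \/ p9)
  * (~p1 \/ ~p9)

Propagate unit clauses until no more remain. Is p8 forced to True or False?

Unit clause (~p3) sets p3 = False.
(p2 \/ p3) with p3 = False leaves only p2, so p2 = True.
(~p2 \/ ~p7): since p2 = True, the clause reduces to (~p7). p7 = False.
In (p7 \/ p6), p7 is now false; p6 must hold, so p6 = True.
(~p8 \/ ~p6) with p6 = True leaves only ~p8, so p8 = False.

False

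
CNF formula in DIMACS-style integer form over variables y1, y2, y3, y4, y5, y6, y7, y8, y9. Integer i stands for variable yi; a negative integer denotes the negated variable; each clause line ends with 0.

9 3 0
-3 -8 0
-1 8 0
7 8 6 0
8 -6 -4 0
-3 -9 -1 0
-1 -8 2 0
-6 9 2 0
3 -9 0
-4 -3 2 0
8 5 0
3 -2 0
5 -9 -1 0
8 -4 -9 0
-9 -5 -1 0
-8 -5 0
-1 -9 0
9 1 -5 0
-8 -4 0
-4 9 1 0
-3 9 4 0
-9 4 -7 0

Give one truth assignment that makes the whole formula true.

y1=F, y2=T, y3=T, y4=F, y5=T, y6=T, y7=F, y8=F, y9=T

Check each clause:
  1. (y3 | y9) — y9 is true.
  2. (~y8 | ~y3) — ~y8 is true.
  3. (y8 | ~y1) — ~y1 is true.
  4. (y8 | y6 | y7) — y6 is true.
  5. (~y6 | y8 | ~y4) — ~y4 is true.
  6. (~y1 | ~y3 | ~y9) — ~y1 is true.
  7. (~y8 | y2 | ~y1) — ~y8 is true.
  8. (y2 | ~y6 | y9) — y9 is true.
  9. (~y9 | y3) — y3 is true.
  10. (~y4 | y2 | ~y3) — y2 is true.
  11. (y8 | y5) — y5 is true.
  12. (y3 | ~y2) — y3 is true.
  13. (y5 | ~y9 | ~y1) — y5 is true.
  14. (~y9 | y8 | ~y4) — ~y4 is true.
  15. (~y5 | ~y9 | ~y1) — ~y1 is true.
  16. (~y5 | ~y8) — ~y8 is true.
  17. (~y1 | ~y9) — ~y1 is true.
  18. (~y5 | y1 | y9) — y9 is true.
  19. (~y4 | ~y8) — ~y8 is true.
  20. (~y4 | y1 | y9) — ~y4 is true.
  21. (~y3 | y9 | y4) — y9 is true.
  22. (~y9 | ~y7 | y4) — ~y7 is true.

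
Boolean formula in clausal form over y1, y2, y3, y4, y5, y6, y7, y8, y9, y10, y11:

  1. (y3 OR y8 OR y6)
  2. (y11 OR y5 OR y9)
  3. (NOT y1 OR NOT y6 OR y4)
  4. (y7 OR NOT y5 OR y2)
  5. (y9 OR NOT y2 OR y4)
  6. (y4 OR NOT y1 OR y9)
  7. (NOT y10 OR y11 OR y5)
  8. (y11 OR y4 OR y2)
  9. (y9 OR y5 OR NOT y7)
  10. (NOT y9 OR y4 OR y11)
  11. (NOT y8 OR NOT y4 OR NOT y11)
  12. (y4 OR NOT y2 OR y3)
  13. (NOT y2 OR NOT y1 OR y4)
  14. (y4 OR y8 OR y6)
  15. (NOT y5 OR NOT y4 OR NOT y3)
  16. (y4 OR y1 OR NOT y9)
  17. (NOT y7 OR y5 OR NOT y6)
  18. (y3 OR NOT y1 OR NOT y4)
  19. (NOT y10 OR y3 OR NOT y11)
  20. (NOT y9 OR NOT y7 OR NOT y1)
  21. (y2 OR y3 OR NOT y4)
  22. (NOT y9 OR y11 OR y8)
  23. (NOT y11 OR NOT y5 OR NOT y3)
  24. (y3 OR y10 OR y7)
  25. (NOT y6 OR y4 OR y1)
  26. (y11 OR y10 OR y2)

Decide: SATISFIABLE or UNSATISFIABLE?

Set y1 = False and propagate.
The remaining clauses are satisfied by y2 = False, y3 = True, y4 = False, y5 = False, y6 = False, y7 = False, y8 = True, y9 = False, y10 = True, y11 = True.
Every clause has at least one true literal under this assignment.
So y1=False, y2=False, y3=True, y4=False, y5=False, y6=False, y7=False, y8=True, y9=False, y10=True, y11=True is a satisfying assignment.

SATISFIABLE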